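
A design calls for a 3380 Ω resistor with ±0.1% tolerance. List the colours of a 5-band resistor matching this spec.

orange, orange, grey, brown, violet

3380 Ω = 338 × 10^1.
3 → orange
3 → orange
8 → grey
Multiplier 10^1 → brown.
±0.1% tolerance → violet.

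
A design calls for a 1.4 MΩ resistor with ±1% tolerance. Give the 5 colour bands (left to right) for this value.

1400000 Ω = 140 × 10^4.
1 → brown
4 → yellow
0 → black
Multiplier 10^4 → yellow.
±1% tolerance → brown.

brown, yellow, black, yellow, brown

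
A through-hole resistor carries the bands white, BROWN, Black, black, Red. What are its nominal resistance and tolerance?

White → 9 (first significant figure)
Brown → 1 (second significant figure)
Black → 0 (third significant figure)
Black → ×1 multiplier
Red → ±2% tolerance
910 × 1 = 910 Ω

910 Ω ±2%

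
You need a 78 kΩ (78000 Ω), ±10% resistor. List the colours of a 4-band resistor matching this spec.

violet, grey, orange, silver

78000 Ω = 78 × 10^3.
7 → violet
8 → grey
Multiplier 10^3 → orange.
±10% tolerance → silver.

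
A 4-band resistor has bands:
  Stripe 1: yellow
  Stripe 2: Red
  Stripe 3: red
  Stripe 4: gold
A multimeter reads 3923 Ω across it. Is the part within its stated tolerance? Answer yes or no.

no

Yellow → 4 (first significant figure)
Red → 2 (second significant figure)
Red → ×10^2 multiplier
Gold → ±5% tolerance
42 × 100 = 4200 Ω
Allowed range: 3990 Ω to 4410 Ω.
3923 Ω lies outside that range.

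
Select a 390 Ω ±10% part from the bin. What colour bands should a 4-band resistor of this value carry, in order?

390 Ω = 39 × 10^1.
3 → orange
9 → white
Multiplier 10^1 → brown.
±10% tolerance → silver.

orange, white, brown, silver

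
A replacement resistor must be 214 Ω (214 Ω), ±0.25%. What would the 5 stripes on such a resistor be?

red, brown, yellow, black, blue

214 Ω = 214 × 10^0.
2 → red
1 → brown
4 → yellow
Multiplier 10^0 → black.
±0.25% tolerance → blue.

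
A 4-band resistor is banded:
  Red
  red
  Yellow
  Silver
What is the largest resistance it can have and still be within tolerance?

242000 Ω

Red → 2 (first significant figure)
Red → 2 (second significant figure)
Yellow → ×10^4 multiplier
Silver → ±10% tolerance
22 × 10000 = 220000 Ω
Largest = 220000 × (1 + 10/100) = 242000 Ω.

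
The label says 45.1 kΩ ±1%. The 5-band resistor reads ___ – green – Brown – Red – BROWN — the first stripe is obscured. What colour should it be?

45100 Ω = 451 × 10^2.
The first band gives digit 4 of the significand, and 4 is yellow.

yellow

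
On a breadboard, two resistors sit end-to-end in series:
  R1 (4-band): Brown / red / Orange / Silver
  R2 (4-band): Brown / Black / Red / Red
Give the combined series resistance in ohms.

R1: brown, red → 12; orange ×10^3 → 12000 Ω.
R2: brown, black → 10; red ×10^2 → 1000 Ω.
Series: 12000 + 1000 = 13000 Ω.

13000 Ω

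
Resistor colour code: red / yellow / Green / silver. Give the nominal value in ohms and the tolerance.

Red → 2 (first significant figure)
Yellow → 4 (second significant figure)
Green → ×10^5 multiplier
Silver → ±10% tolerance
24 × 100000 = 2400000 Ω

2400000 Ω ±10%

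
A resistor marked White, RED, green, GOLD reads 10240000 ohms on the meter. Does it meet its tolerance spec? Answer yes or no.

White → 9 (first significant figure)
Red → 2 (second significant figure)
Green → ×10^5 multiplier
Gold → ±5% tolerance
92 × 100000 = 9200000 Ω
Allowed range: 8740000 Ω to 9660000 Ω.
10240000 ohms lies outside that range.

no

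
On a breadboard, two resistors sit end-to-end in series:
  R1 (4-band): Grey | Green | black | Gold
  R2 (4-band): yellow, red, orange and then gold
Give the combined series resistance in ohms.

42085 Ω

R1: grey, green → 85; black ×1 → 85 Ω.
R2: yellow, red → 42; orange ×10^3 → 42000 Ω.
Series: 85 + 42000 = 42085 Ω.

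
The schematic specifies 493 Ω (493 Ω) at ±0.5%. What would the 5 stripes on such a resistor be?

yellow, white, orange, black, green

493 Ω = 493 × 10^0.
4 → yellow
9 → white
3 → orange
Multiplier 10^0 → black.
±0.5% tolerance → green.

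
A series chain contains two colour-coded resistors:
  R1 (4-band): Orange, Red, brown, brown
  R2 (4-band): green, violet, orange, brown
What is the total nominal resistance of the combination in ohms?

57320 Ω

R1: orange, red → 32; brown ×10 → 320 Ω.
R2: green, violet → 57; orange ×10^3 → 57000 Ω.
Series: 320 + 57000 = 57320 Ω.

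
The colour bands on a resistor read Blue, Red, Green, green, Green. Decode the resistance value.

Blue → 6 (first significant figure)
Red → 2 (second significant figure)
Green → 5 (third significant figure)
Green → ×10^5 multiplier
625 × 100000 = 62500000 Ω

62500000 Ω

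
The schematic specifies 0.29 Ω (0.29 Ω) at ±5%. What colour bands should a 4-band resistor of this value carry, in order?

0.29 Ω = 29 × 10^-2.
2 → red
9 → white
Multiplier 10^-2 → silver.
±5% tolerance → gold.

red, white, silver, gold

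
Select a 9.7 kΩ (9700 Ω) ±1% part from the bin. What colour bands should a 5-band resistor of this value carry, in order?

white, violet, black, brown, brown

9700 Ω = 970 × 10^1.
9 → white
7 → violet
0 → black
Multiplier 10^1 → brown.
±1% tolerance → brown.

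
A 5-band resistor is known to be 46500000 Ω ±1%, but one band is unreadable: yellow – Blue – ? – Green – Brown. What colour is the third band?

46500000 Ω = 465 × 10^5.
The third band gives digit 5 of the significand, and 5 is green.

green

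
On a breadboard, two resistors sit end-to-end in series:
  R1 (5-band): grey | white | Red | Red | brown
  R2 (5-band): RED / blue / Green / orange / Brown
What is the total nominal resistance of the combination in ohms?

R1: grey, white, red → 892; red ×10^2 → 89200 Ω.
R2: red, blue, green → 265; orange ×10^3 → 265000 Ω.
Series: 89200 + 265000 = 354200 Ω.

354200 Ω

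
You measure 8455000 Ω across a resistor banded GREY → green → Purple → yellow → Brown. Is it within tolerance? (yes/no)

Grey → 8 (first significant figure)
Green → 5 (second significant figure)
Violet → 7 (third significant figure)
Yellow → ×10^4 multiplier
Brown → ±1% tolerance
857 × 10000 = 8570000 Ω
Allowed range: 8484300 Ω to 8655700 Ω.
8455000 Ω lies outside that range.

no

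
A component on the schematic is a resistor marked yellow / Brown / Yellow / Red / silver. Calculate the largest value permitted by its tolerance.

Yellow → 4 (first significant figure)
Brown → 1 (second significant figure)
Yellow → 4 (third significant figure)
Red → ×10^2 multiplier
Silver → ±10% tolerance
414 × 100 = 41400 Ω
Largest = 41400 × (1 + 10/100) = 45540 Ω.

45540 Ω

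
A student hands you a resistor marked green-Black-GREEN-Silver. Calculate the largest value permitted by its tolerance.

5500000 Ω

Green → 5 (first significant figure)
Black → 0 (second significant figure)
Green → ×10^5 multiplier
Silver → ±10% tolerance
50 × 100000 = 5000000 Ω
Largest = 5000000 × (1 + 10/100) = 5500000 Ω.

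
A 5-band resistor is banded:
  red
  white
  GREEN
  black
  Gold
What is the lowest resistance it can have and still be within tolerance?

280.25 Ω

Red → 2 (first significant figure)
White → 9 (second significant figure)
Green → 5 (third significant figure)
Black → ×1 multiplier
Gold → ±5% tolerance
295 × 1 = 295 Ω
Lowest = 295 × (1 − 5/100) = 280.25 Ω.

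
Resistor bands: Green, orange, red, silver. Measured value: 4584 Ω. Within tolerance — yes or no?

Green → 5 (first significant figure)
Orange → 3 (second significant figure)
Red → ×10^2 multiplier
Silver → ±10% tolerance
53 × 100 = 5300 Ω
Allowed range: 4770 Ω to 5830 Ω.
4584 Ω lies outside that range.

no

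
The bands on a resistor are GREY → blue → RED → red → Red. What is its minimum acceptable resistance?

Grey → 8 (first significant figure)
Blue → 6 (second significant figure)
Red → 2 (third significant figure)
Red → ×10^2 multiplier
Red → ±2% tolerance
862 × 100 = 86200 Ω
Minimum = 86200 × (1 − 2/100) = 84476 Ω.

84476 Ω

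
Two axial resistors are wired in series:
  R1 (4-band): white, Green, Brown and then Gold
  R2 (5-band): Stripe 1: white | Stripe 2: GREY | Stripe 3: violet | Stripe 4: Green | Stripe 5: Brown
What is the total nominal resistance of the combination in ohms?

R1: white, green → 95; brown ×10 → 950 Ω.
R2: white, grey, violet → 987; green ×10^5 → 98700000 Ω.
Series: 950 + 98700000 = 98700950 Ω.

98700950 Ω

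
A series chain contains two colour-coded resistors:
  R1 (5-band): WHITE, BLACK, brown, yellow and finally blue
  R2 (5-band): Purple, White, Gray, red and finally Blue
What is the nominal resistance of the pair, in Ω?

R1: white, black, brown → 901; yellow ×10^4 → 9010000 Ω.
R2: violet, white, grey → 798; red ×10^2 → 79800 Ω.
Series: 9010000 + 79800 = 9089800 Ω.

9089800 Ω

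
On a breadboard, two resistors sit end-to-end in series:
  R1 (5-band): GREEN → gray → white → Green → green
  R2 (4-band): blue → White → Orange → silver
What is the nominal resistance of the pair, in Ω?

R1: green, grey, white → 589; green ×10^5 → 58900000 Ω.
R2: blue, white → 69; orange ×10^3 → 69000 Ω.
Series: 58900000 + 69000 = 58969000 Ω.

58969000 Ω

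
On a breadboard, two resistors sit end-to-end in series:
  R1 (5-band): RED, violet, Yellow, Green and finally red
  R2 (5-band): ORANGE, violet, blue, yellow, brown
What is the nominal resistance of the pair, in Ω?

R1: red, violet, yellow → 274; green ×10^5 → 27400000 Ω.
R2: orange, violet, blue → 376; yellow ×10^4 → 3760000 Ω.
Series: 27400000 + 3760000 = 31160000 Ω.

31160000 Ω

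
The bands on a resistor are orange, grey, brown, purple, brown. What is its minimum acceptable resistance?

Orange → 3 (first significant figure)
Grey → 8 (second significant figure)
Brown → 1 (third significant figure)
Violet → ×10^7 multiplier
Brown → ±1% tolerance
381 × 10000000 = 3810000000 Ω
Minimum = 3810000000 × (1 − 1/100) = 3771900000 Ω.

3771900000 Ω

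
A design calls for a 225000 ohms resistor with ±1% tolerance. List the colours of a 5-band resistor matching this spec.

red, red, green, orange, brown

225000 Ω = 225 × 10^3.
2 → red
2 → red
5 → green
Multiplier 10^3 → orange.
±1% tolerance → brown.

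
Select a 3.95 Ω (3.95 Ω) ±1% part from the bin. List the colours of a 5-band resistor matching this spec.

3.95 Ω = 395 × 10^-2.
3 → orange
9 → white
5 → green
Multiplier 10^-2 → silver.
±1% tolerance → brown.

orange, white, green, silver, brown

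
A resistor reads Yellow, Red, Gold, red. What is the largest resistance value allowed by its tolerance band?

4.284 Ω

Yellow → 4 (first significant figure)
Red → 2 (second significant figure)
Gold → ×0.1 multiplier
Red → ±2% tolerance
42 × 0.1 = 4.2 Ω
Largest = 4.2 × (1 + 2/100) = 4.284 Ω.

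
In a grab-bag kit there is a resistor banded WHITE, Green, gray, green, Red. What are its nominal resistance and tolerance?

95800000 Ω ±2%

White → 9 (first significant figure)
Green → 5 (second significant figure)
Grey → 8 (third significant figure)
Green → ×10^5 multiplier
Red → ±2% tolerance
958 × 100000 = 95800000 Ω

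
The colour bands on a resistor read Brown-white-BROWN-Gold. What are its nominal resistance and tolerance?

Brown → 1 (first significant figure)
White → 9 (second significant figure)
Brown → ×10 multiplier
Gold → ±5% tolerance
19 × 10 = 190 Ω

190 Ω ±5%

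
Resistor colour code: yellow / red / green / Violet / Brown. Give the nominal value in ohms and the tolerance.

4250000000 Ω ±1%

Yellow → 4 (first significant figure)
Red → 2 (second significant figure)
Green → 5 (third significant figure)
Violet → ×10^7 multiplier
Brown → ±1% tolerance
425 × 10000000 = 4250000000 Ω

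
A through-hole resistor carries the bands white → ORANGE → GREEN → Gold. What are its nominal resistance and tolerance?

White → 9 (first significant figure)
Orange → 3 (second significant figure)
Green → ×10^5 multiplier
Gold → ±5% tolerance
93 × 100000 = 9300000 Ω

9300000 Ω ±5%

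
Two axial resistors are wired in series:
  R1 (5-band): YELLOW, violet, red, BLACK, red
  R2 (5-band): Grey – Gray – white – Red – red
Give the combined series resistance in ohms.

89372 Ω

R1: yellow, violet, red → 472; black ×1 → 472 Ω.
R2: grey, grey, white → 889; red ×10^2 → 88900 Ω.
Series: 472 + 88900 = 89372 Ω.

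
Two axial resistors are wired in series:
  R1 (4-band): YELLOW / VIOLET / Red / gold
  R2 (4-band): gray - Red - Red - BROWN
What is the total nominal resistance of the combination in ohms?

12900 Ω

R1: yellow, violet → 47; red ×10^2 → 4700 Ω.
R2: grey, red → 82; red ×10^2 → 8200 Ω.
Series: 4700 + 8200 = 12900 Ω.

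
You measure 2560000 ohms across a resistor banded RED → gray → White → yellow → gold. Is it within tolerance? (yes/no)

no

Red → 2 (first significant figure)
Grey → 8 (second significant figure)
White → 9 (third significant figure)
Yellow → ×10^4 multiplier
Gold → ±5% tolerance
289 × 10000 = 2890000 Ω
Allowed range: 2745500 Ω to 3034500 Ω.
2560000 ohms lies outside that range.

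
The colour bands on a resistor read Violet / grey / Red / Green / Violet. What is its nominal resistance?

Violet → 7 (first significant figure)
Grey → 8 (second significant figure)
Red → 2 (third significant figure)
Green → ×10^5 multiplier
782 × 100000 = 78200000 Ω

78200000 Ω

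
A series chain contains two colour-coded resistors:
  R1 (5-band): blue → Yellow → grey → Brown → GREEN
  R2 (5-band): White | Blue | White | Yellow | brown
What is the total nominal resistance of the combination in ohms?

9696480 Ω

R1: blue, yellow, grey → 648; brown ×10 → 6480 Ω.
R2: white, blue, white → 969; yellow ×10^4 → 9690000 Ω.
Series: 6480 + 9690000 = 9696480 Ω.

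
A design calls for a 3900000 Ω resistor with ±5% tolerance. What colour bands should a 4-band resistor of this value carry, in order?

orange, white, green, gold

3900000 Ω = 39 × 10^5.
3 → orange
9 → white
Multiplier 10^5 → green.
±5% tolerance → gold.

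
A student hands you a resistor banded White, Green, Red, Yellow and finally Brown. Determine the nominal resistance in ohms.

9520000 Ω

White → 9 (first significant figure)
Green → 5 (second significant figure)
Red → 2 (third significant figure)
Yellow → ×10^4 multiplier
952 × 10000 = 9520000 Ω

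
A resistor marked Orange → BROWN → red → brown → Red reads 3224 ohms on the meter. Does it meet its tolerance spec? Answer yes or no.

Orange → 3 (first significant figure)
Brown → 1 (second significant figure)
Red → 2 (third significant figure)
Brown → ×10 multiplier
Red → ±2% tolerance
312 × 10 = 3120 Ω
Allowed range: 3057.6 Ω to 3182.4 Ω.
3224 ohms lies outside that range.

no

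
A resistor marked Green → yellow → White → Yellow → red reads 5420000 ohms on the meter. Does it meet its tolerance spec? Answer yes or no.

yes

Green → 5 (first significant figure)
Yellow → 4 (second significant figure)
White → 9 (third significant figure)
Yellow → ×10^4 multiplier
Red → ±2% tolerance
549 × 10000 = 5490000 Ω
Allowed range: 5380200 Ω to 5599800 Ω.
5420000 ohms lies inside that range.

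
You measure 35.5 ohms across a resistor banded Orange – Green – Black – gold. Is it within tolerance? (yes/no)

Orange → 3 (first significant figure)
Green → 5 (second significant figure)
Black → ×1 multiplier
Gold → ±5% tolerance
35 × 1 = 35 Ω
Allowed range: 33.25 Ω to 36.75 Ω.
35.5 ohms lies inside that range.

yes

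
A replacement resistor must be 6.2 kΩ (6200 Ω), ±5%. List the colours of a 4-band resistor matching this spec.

6200 Ω = 62 × 10^2.
6 → blue
2 → red
Multiplier 10^2 → red.
±5% tolerance → gold.

blue, red, red, gold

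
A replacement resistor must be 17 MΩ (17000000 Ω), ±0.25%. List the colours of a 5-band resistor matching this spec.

brown, violet, black, green, blue

17000000 Ω = 170 × 10^5.
1 → brown
7 → violet
0 → black
Multiplier 10^5 → green.
±0.25% tolerance → blue.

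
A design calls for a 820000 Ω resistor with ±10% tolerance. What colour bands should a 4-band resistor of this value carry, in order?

820000 Ω = 82 × 10^4.
8 → grey
2 → red
Multiplier 10^4 → yellow.
±10% tolerance → silver.

grey, red, yellow, silver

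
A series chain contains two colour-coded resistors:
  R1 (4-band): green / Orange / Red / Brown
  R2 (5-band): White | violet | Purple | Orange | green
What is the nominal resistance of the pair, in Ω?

R1: green, orange → 53; red ×10^2 → 5300 Ω.
R2: white, violet, violet → 977; orange ×10^3 → 977000 Ω.
Series: 5300 + 977000 = 982300 Ω.

982300 Ω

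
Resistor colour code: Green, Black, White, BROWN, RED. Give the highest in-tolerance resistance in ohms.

Green → 5 (first significant figure)
Black → 0 (second significant figure)
White → 9 (third significant figure)
Brown → ×10 multiplier
Red → ±2% tolerance
509 × 10 = 5090 Ω
Highest = 5090 × (1 + 2/100) = 5191.8 Ω.

5191.8 Ω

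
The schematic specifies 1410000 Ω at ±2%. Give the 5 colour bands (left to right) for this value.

1410000 Ω = 141 × 10^4.
1 → brown
4 → yellow
1 → brown
Multiplier 10^4 → yellow.
±2% tolerance → red.

brown, yellow, brown, yellow, red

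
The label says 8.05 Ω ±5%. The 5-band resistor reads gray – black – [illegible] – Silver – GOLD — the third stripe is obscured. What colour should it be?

green

8.05 Ω = 805 × 10^-2.
The third band gives digit 5 of the significand, and 5 is green.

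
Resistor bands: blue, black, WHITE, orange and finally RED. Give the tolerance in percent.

±2%

The last band, red, is the tolerance band.
Red corresponds to ±2%.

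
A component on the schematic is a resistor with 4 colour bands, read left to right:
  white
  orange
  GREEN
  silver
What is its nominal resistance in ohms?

White → 9 (first significant figure)
Orange → 3 (second significant figure)
Green → ×10^5 multiplier
93 × 100000 = 9300000 Ω

9300000 Ω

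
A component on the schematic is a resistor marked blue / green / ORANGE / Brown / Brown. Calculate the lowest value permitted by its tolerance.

6464.7 Ω

Blue → 6 (first significant figure)
Green → 5 (second significant figure)
Orange → 3 (third significant figure)
Brown → ×10 multiplier
Brown → ±1% tolerance
653 × 10 = 6530 Ω
Lowest = 6530 × (1 − 1/100) = 6464.7 Ω.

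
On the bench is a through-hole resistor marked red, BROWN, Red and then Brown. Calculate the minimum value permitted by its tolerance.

Red → 2 (first significant figure)
Brown → 1 (second significant figure)
Red → ×10^2 multiplier
Brown → ±1% tolerance
21 × 100 = 2100 Ω
Minimum = 2100 × (1 − 1/100) = 2079 Ω.

2079 Ω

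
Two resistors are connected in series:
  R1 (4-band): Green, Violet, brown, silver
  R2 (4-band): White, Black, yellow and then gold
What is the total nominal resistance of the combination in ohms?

900570 Ω

R1: green, violet → 57; brown ×10 → 570 Ω.
R2: white, black → 90; yellow ×10^4 → 900000 Ω.
Series: 570 + 900000 = 900570 Ω.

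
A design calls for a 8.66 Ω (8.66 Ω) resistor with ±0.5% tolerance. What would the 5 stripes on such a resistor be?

grey, blue, blue, silver, green

8.66 Ω = 866 × 10^-2.
8 → grey
6 → blue
6 → blue
Multiplier 10^-2 → silver.
±0.5% tolerance → green.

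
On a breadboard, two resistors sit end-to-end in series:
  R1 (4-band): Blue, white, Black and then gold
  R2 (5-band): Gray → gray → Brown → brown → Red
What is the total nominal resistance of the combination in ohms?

R1: blue, white → 69; black ×1 → 69 Ω.
R2: grey, grey, brown → 881; brown ×10 → 8810 Ω.
Series: 69 + 8810 = 8879 Ω.

8879 Ω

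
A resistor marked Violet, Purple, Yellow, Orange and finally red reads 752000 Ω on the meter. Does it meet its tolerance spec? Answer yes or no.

no

Violet → 7 (first significant figure)
Violet → 7 (second significant figure)
Yellow → 4 (third significant figure)
Orange → ×10^3 multiplier
Red → ±2% tolerance
774 × 1000 = 774000 Ω
Allowed range: 758520 Ω to 789480 Ω.
752000 Ω lies outside that range.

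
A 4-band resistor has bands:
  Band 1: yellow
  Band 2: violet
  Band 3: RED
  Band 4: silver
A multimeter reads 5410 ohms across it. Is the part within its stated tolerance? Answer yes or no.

no

Yellow → 4 (first significant figure)
Violet → 7 (second significant figure)
Red → ×10^2 multiplier
Silver → ±10% tolerance
47 × 100 = 4700 Ω
Allowed range: 4230 Ω to 5170 Ω.
5410 ohms lies outside that range.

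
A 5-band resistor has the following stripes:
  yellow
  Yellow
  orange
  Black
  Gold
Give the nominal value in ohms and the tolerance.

Yellow → 4 (first significant figure)
Yellow → 4 (second significant figure)
Orange → 3 (third significant figure)
Black → ×1 multiplier
Gold → ±5% tolerance
443 × 1 = 443 Ω

443 Ω ±5%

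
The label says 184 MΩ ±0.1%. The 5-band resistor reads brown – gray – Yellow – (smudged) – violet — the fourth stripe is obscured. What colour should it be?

184000000 Ω = 184 × 10^6.
The fourth band is the multiplier, 10^6, which is blue.

blue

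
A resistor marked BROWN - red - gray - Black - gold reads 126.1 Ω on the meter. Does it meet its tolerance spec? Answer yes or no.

yes

Brown → 1 (first significant figure)
Red → 2 (second significant figure)
Grey → 8 (third significant figure)
Black → ×1 multiplier
Gold → ±5% tolerance
128 × 1 = 128 Ω
Allowed range: 121.6 Ω to 134.4 Ω.
126.1 Ω lies inside that range.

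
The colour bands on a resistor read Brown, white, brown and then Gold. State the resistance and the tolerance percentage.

190 Ω ±5%

Brown → 1 (first significant figure)
White → 9 (second significant figure)
Brown → ×10 multiplier
Gold → ±5% tolerance
19 × 10 = 190 Ω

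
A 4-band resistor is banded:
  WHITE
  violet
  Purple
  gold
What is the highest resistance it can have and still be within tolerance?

1018500000 Ω

White → 9 (first significant figure)
Violet → 7 (second significant figure)
Violet → ×10^7 multiplier
Gold → ±5% tolerance
97 × 10000000 = 970000000 Ω
Highest = 970000000 × (1 + 5/100) = 1018500000 Ω.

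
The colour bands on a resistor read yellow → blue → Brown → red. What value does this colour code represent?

Yellow → 4 (first significant figure)
Blue → 6 (second significant figure)
Brown → ×10 multiplier
46 × 10 = 460 Ω

460 Ω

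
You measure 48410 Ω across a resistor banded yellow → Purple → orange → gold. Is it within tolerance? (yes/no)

yes

Yellow → 4 (first significant figure)
Violet → 7 (second significant figure)
Orange → ×10^3 multiplier
Gold → ±5% tolerance
47 × 1000 = 47000 Ω
Allowed range: 44650 Ω to 49350 Ω.
48410 Ω lies inside that range.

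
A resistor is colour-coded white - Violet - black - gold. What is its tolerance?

±5%

The last band, gold, is the tolerance band.
Gold corresponds to ±5%.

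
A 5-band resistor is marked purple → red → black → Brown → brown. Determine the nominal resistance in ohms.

Violet → 7 (first significant figure)
Red → 2 (second significant figure)
Black → 0 (third significant figure)
Brown → ×10 multiplier
720 × 10 = 7200 Ω

7200 Ω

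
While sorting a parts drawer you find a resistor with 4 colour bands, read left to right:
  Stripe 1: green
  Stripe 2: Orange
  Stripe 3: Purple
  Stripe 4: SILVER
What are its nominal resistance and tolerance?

530000000 Ω ±10%

Green → 5 (first significant figure)
Orange → 3 (second significant figure)
Violet → ×10^7 multiplier
Silver → ±10% tolerance
53 × 10000000 = 530000000 Ω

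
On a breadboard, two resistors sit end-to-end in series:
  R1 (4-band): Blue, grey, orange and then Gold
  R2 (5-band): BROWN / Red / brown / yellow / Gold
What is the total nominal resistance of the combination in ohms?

1278000 Ω

R1: blue, grey → 68; orange ×10^3 → 68000 Ω.
R2: brown, red, brown → 121; yellow ×10^4 → 1210000 Ω.
Series: 68000 + 1210000 = 1278000 Ω.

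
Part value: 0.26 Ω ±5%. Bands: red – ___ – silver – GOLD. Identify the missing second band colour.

0.26 Ω = 26 × 10^-2.
The second band gives digit 6 of the significand, and 6 is blue.

blue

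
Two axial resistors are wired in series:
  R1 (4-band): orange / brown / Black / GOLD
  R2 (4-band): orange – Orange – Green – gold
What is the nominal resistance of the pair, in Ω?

3300031 Ω

R1: orange, brown → 31; black ×1 → 31 Ω.
R2: orange, orange → 33; green ×10^5 → 3300000 Ω.
Series: 31 + 3300000 = 3300031 Ω.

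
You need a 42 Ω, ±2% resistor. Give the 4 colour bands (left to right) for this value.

yellow, red, black, red

42 Ω = 42 × 10^0.
4 → yellow
2 → red
Multiplier 10^0 → black.
±2% tolerance → red.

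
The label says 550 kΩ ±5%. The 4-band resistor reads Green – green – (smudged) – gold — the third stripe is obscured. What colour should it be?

yellow

550000 Ω = 55 × 10^4.
The third band is the multiplier, 10^4, which is yellow.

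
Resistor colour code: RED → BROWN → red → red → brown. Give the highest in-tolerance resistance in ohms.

21412 Ω

Red → 2 (first significant figure)
Brown → 1 (second significant figure)
Red → 2 (third significant figure)
Red → ×10^2 multiplier
Brown → ±1% tolerance
212 × 100 = 21200 Ω
Highest = 21200 × (1 + 1/100) = 21412 Ω.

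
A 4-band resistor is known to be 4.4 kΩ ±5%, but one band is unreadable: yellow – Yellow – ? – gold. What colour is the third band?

4400 Ω = 44 × 10^2.
The third band is the multiplier, 10^2, which is red.

red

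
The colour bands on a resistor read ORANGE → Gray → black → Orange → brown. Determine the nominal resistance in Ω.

380000 Ω

Orange → 3 (first significant figure)
Grey → 8 (second significant figure)
Black → 0 (third significant figure)
Orange → ×10^3 multiplier
380 × 1000 = 380000 Ω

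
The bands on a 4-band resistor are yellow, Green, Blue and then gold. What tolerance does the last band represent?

The last band, gold, is the tolerance band.
Gold corresponds to ±5%.

±5%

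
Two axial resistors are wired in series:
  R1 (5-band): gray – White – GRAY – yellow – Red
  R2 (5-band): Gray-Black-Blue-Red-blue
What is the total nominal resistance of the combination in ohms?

9060600 Ω

R1: grey, white, grey → 898; yellow ×10^4 → 8980000 Ω.
R2: grey, black, blue → 806; red ×10^2 → 80600 Ω.
Series: 8980000 + 80600 = 9060600 Ω.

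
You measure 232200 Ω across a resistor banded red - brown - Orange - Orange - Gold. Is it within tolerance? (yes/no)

Red → 2 (first significant figure)
Brown → 1 (second significant figure)
Orange → 3 (third significant figure)
Orange → ×10^3 multiplier
Gold → ±5% tolerance
213 × 1000 = 213000 Ω
Allowed range: 202350 Ω to 223650 Ω.
232200 Ω lies outside that range.

no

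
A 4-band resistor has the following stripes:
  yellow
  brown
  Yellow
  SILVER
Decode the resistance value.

Yellow → 4 (first significant figure)
Brown → 1 (second significant figure)
Yellow → ×10^4 multiplier
41 × 10000 = 410000 Ω

410000 Ω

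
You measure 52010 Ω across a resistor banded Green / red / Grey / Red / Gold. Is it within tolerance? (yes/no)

Green → 5 (first significant figure)
Red → 2 (second significant figure)
Grey → 8 (third significant figure)
Red → ×10^2 multiplier
Gold → ±5% tolerance
528 × 100 = 52800 Ω
Allowed range: 50160 Ω to 55440 Ω.
52010 Ω lies inside that range.

yes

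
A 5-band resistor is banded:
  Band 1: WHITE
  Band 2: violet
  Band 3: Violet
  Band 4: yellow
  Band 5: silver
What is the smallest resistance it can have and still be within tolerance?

8793000 Ω

White → 9 (first significant figure)
Violet → 7 (second significant figure)
Violet → 7 (third significant figure)
Yellow → ×10^4 multiplier
Silver → ±10% tolerance
977 × 10000 = 9770000 Ω
Smallest = 9770000 × (1 − 10/100) = 8793000 Ω.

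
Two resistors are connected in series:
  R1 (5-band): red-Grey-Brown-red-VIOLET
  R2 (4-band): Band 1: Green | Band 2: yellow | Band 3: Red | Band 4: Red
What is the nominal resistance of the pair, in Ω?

R1: red, grey, brown → 281; red ×10^2 → 28100 Ω.
R2: green, yellow → 54; red ×10^2 → 5400 Ω.
Series: 28100 + 5400 = 33500 Ω.

33500 Ω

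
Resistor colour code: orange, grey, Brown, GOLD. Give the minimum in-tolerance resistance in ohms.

361 Ω

Orange → 3 (first significant figure)
Grey → 8 (second significant figure)
Brown → ×10 multiplier
Gold → ±5% tolerance
38 × 10 = 380 Ω
Minimum = 380 × (1 − 5/100) = 361 Ω.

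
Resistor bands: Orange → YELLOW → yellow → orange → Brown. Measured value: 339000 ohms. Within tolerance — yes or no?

no

Orange → 3 (first significant figure)
Yellow → 4 (second significant figure)
Yellow → 4 (third significant figure)
Orange → ×10^3 multiplier
Brown → ±1% tolerance
344 × 1000 = 344000 Ω
Allowed range: 340560 Ω to 347440 Ω.
339000 ohms lies outside that range.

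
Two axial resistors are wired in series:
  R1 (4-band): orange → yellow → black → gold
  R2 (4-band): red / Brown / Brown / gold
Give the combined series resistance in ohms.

244 Ω

R1: orange, yellow → 34; black ×1 → 34 Ω.
R2: red, brown → 21; brown ×10 → 210 Ω.
Series: 34 + 210 = 244 Ω.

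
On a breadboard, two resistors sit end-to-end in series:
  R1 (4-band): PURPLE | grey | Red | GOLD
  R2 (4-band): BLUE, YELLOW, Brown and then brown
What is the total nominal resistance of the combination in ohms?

R1: violet, grey → 78; red ×10^2 → 7800 Ω.
R2: blue, yellow → 64; brown ×10 → 640 Ω.
Series: 7800 + 640 = 8440 Ω.

8440 Ω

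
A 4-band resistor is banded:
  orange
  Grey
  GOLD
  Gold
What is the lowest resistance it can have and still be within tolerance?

3.61 Ω

Orange → 3 (first significant figure)
Grey → 8 (second significant figure)
Gold → ×0.1 multiplier
Gold → ±5% tolerance
38 × 0.1 = 3.8 Ω
Lowest = 3.8 × (1 − 5/100) = 3.61 Ω.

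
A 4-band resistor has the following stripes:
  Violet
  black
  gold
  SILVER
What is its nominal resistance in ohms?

7 Ω

Violet → 7 (first significant figure)
Black → 0 (second significant figure)
Gold → ×0.1 multiplier
70 × 0.1 = 7 Ω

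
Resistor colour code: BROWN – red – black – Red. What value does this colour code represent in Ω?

12 Ω

Brown → 1 (first significant figure)
Red → 2 (second significant figure)
Black → ×1 multiplier
12 × 1 = 12 Ω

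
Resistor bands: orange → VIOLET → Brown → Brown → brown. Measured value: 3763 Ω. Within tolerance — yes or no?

Orange → 3 (first significant figure)
Violet → 7 (second significant figure)
Brown → 1 (third significant figure)
Brown → ×10 multiplier
Brown → ±1% tolerance
371 × 10 = 3710 Ω
Allowed range: 3672.9 Ω to 3747.1 Ω.
3763 Ω lies outside that range.

no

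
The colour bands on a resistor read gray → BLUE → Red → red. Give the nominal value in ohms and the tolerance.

8600 Ω ±2%

Grey → 8 (first significant figure)
Blue → 6 (second significant figure)
Red → ×10^2 multiplier
Red → ±2% tolerance
86 × 100 = 8600 Ω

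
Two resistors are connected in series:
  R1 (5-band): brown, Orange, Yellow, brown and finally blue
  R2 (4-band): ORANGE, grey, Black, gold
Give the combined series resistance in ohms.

1378 Ω

R1: brown, orange, yellow → 134; brown ×10 → 1340 Ω.
R2: orange, grey → 38; black ×1 → 38 Ω.
Series: 1340 + 38 = 1378 Ω.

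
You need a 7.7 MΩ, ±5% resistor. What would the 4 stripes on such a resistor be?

violet, violet, green, gold

7700000 Ω = 77 × 10^5.
7 → violet
7 → violet
Multiplier 10^5 → green.
±5% tolerance → gold.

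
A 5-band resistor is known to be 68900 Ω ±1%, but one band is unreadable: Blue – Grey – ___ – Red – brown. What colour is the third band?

68900 Ω = 689 × 10^2.
The third band gives digit 9 of the significand, and 9 is white.

white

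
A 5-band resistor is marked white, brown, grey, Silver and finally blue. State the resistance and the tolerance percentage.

White → 9 (first significant figure)
Brown → 1 (second significant figure)
Grey → 8 (third significant figure)
Silver → ×0.01 multiplier
Blue → ±0.25% tolerance
918 × 0.01 = 9.18 Ω

9.18 Ω ±0.25%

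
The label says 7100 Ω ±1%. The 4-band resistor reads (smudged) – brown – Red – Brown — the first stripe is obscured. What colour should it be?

7100 Ω = 71 × 10^2.
The first band gives digit 7 of the significand, and 7 is violet.

violet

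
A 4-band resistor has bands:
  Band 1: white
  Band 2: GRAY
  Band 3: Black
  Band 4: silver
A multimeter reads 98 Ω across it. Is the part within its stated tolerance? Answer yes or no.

White → 9 (first significant figure)
Grey → 8 (second significant figure)
Black → ×1 multiplier
Silver → ±10% tolerance
98 × 1 = 98 Ω
Allowed range: 88.2 Ω to 107.8 Ω.
98 Ω lies inside that range.

yes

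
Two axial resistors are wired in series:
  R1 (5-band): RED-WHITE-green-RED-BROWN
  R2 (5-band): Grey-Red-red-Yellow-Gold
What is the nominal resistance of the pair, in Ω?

8249500 Ω

R1: red, white, green → 295; red ×10^2 → 29500 Ω.
R2: grey, red, red → 822; yellow ×10^4 → 8220000 Ω.
Series: 29500 + 8220000 = 8249500 Ω.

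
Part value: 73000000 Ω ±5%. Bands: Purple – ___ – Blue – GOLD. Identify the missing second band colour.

orange

73000000 Ω = 73 × 10^6.
The second band gives digit 3 of the significand, and 3 is orange.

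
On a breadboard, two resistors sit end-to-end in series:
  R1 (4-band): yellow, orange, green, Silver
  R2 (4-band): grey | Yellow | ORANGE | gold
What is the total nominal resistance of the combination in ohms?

R1: yellow, orange → 43; green ×10^5 → 4300000 Ω.
R2: grey, yellow → 84; orange ×10^3 → 84000 Ω.
Series: 4300000 + 84000 = 4384000 Ω.

4384000 Ω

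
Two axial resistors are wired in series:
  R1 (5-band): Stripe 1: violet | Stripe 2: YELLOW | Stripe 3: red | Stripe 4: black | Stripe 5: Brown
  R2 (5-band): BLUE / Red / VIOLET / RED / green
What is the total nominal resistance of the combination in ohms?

63442 Ω

R1: violet, yellow, red → 742; black ×1 → 742 Ω.
R2: blue, red, violet → 627; red ×10^2 → 62700 Ω.
Series: 742 + 62700 = 63442 Ω.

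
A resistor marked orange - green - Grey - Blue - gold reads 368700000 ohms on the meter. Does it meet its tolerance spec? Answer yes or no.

yes

Orange → 3 (first significant figure)
Green → 5 (second significant figure)
Grey → 8 (third significant figure)
Blue → ×10^6 multiplier
Gold → ±5% tolerance
358 × 1000000 = 358000000 Ω
Allowed range: 340100000 Ω to 375900000 Ω.
368700000 ohms lies inside that range.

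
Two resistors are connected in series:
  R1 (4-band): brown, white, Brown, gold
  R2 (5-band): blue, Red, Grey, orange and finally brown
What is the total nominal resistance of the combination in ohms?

628190 Ω

R1: brown, white → 19; brown ×10 → 190 Ω.
R2: blue, red, grey → 628; orange ×10^3 → 628000 Ω.
Series: 190 + 628000 = 628190 Ω.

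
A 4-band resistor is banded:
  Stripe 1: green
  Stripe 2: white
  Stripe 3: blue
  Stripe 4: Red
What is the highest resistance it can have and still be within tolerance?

60180000 Ω

Green → 5 (first significant figure)
White → 9 (second significant figure)
Blue → ×10^6 multiplier
Red → ±2% tolerance
59 × 1000000 = 59000000 Ω
Highest = 59000000 × (1 + 2/100) = 60180000 Ω.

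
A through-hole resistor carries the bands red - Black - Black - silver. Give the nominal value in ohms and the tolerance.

20 Ω ±10%

Red → 2 (first significant figure)
Black → 0 (second significant figure)
Black → ×1 multiplier
Silver → ±10% tolerance
20 × 1 = 20 Ω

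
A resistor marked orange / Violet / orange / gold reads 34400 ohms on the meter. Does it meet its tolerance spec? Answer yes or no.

no

Orange → 3 (first significant figure)
Violet → 7 (second significant figure)
Orange → ×10^3 multiplier
Gold → ±5% tolerance
37 × 1000 = 37000 Ω
Allowed range: 35150 Ω to 38850 Ω.
34400 ohms lies outside that range.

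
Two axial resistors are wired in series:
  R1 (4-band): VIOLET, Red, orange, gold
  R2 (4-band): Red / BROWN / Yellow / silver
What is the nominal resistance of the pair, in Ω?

282000 Ω

R1: violet, red → 72; orange ×10^3 → 72000 Ω.
R2: red, brown → 21; yellow ×10^4 → 210000 Ω.
Series: 72000 + 210000 = 282000 Ω.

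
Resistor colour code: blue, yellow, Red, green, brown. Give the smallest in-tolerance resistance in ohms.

Blue → 6 (first significant figure)
Yellow → 4 (second significant figure)
Red → 2 (third significant figure)
Green → ×10^5 multiplier
Brown → ±1% tolerance
642 × 100000 = 64200000 Ω
Smallest = 64200000 × (1 − 1/100) = 63558000 Ω.

63558000 Ω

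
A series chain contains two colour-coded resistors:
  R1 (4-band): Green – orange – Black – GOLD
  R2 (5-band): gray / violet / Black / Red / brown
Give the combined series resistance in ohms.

87053 Ω

R1: green, orange → 53; black ×1 → 53 Ω.
R2: grey, violet, black → 870; red ×10^2 → 87000 Ω.
Series: 53 + 87000 = 87053 Ω.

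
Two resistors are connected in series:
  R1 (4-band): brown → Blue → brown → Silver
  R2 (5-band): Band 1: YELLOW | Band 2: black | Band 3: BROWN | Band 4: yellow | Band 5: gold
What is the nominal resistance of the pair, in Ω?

4010160 Ω

R1: brown, blue → 16; brown ×10 → 160 Ω.
R2: yellow, black, brown → 401; yellow ×10^4 → 4010000 Ω.
Series: 160 + 4010000 = 4010160 Ω.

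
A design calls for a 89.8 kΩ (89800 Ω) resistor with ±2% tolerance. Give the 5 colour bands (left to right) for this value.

89800 Ω = 898 × 10^2.
8 → grey
9 → white
8 → grey
Multiplier 10^2 → red.
±2% tolerance → red.

grey, white, grey, red, red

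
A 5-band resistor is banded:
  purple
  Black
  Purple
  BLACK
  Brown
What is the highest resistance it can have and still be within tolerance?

Violet → 7 (first significant figure)
Black → 0 (second significant figure)
Violet → 7 (third significant figure)
Black → ×1 multiplier
Brown → ±1% tolerance
707 × 1 = 707 Ω
Highest = 707 × (1 + 1/100) = 714.07 Ω.

714.07 Ω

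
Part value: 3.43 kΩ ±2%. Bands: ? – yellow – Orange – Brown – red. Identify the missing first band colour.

3430 Ω = 343 × 10^1.
The first band gives digit 3 of the significand, and 3 is orange.

orange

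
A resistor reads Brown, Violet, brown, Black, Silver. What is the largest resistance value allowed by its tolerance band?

Brown → 1 (first significant figure)
Violet → 7 (second significant figure)
Brown → 1 (third significant figure)
Black → ×1 multiplier
Silver → ±10% tolerance
171 × 1 = 171 Ω
Largest = 171 × (1 + 10/100) = 188.1 Ω.

188.1 Ω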